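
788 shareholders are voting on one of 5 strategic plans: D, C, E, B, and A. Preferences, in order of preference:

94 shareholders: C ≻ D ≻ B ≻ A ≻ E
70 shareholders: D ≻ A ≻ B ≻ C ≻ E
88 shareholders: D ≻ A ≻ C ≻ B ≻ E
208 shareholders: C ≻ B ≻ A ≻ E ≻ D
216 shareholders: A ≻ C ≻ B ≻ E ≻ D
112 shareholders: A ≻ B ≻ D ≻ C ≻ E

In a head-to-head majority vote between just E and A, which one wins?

Voters preferring E to A: 0; preferring A to E: 788.
A wins the head-to-head.

A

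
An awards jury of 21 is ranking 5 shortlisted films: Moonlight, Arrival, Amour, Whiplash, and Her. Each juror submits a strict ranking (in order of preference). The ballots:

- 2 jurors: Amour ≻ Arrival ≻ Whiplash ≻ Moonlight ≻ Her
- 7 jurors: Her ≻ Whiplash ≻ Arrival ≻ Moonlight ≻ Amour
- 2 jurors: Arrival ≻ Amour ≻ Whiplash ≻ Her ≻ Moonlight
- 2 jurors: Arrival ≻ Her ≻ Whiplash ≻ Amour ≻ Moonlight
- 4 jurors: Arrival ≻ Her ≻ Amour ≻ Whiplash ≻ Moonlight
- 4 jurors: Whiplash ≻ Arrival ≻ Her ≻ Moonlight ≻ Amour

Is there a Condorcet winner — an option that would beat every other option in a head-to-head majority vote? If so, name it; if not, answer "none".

none

Checking pairwise contests:
Arrival beats Moonlight 21–0.
Whiplash beats Arrival 11–10.
Moonlight beats Amour 11–10.
Her beats Whiplash 13–8.
Arrival beats Her 14–7.
Every option loses at least one head-to-head, so there is no Condorcet winner.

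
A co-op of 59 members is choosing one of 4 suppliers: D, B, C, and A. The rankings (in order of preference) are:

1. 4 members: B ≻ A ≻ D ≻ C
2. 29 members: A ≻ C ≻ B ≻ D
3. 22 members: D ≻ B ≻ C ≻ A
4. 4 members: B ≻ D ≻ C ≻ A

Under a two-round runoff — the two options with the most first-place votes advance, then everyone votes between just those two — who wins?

A

Round 1 first-place votes: D 22, B 8, C 0, A 29.
A and D advance.
Runoff: A is preferred to D by 33 voters; D by 26.
A wins the runoff.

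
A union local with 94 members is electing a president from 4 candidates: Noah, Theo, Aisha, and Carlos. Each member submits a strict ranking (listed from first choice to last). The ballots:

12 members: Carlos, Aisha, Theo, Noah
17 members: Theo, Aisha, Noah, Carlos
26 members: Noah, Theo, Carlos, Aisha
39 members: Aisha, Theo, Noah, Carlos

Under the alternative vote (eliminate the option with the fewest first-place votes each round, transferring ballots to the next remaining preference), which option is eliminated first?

Round 1: Noah 26, Theo 17, Aisha 39, Carlos 12. Eliminate Carlos.

Carlos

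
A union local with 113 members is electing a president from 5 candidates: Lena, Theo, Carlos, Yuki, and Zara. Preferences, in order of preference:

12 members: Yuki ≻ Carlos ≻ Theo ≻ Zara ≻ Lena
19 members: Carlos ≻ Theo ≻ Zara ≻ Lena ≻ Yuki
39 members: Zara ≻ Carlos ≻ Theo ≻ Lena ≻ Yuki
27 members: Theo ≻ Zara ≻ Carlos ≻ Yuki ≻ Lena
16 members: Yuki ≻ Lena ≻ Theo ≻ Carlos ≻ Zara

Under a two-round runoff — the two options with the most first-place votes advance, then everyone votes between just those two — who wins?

Round 1 first-place votes: Lena 0, Theo 27, Carlos 19, Yuki 28, Zara 39.
Zara and Yuki advance.
Runoff: Zara is preferred to Yuki by 85 voters; Yuki by 28.
Zara wins the runoff.

Zara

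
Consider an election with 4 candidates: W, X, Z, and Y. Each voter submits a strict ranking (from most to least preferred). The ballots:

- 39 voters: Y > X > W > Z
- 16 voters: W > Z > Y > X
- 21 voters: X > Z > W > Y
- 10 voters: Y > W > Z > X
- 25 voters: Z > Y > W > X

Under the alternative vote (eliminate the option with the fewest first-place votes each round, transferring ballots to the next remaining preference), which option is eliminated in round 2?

X

Round 1: W 16, X 21, Z 25, Y 49. Eliminate W.
Round 2: X 21, Z 41, Y 49. Eliminate X.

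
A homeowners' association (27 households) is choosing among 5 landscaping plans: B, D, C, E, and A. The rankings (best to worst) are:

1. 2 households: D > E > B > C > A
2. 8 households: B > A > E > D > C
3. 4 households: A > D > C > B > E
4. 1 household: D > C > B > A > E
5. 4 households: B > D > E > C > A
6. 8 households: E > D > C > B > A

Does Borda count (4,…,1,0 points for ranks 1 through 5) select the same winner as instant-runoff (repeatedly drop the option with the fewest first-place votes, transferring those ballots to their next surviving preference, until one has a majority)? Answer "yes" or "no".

Borda — scores: B 66, D 68, C 33, E 62, A 41. Winner: D.
Instant-runoff — R1 B 12, D 3, C 0, E 8, A 4 (C out); R2 B 12, D 3, E 8, A 4 (D out); R3 B 13, E 10, A 4 (A out); R4 B 17, E 10 (B winner). Winner: B.
The two methods disagree.

no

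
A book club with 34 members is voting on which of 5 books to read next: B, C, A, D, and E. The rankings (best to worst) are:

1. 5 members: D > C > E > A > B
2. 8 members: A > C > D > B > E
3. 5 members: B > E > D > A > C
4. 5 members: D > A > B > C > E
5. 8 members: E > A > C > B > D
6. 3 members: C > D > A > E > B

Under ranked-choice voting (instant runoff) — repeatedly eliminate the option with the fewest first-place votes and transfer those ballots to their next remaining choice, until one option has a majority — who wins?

D

Round 1: B 5, C 3, A 8, D 10, E 8. Eliminate C.
Round 2: B 5, A 8, D 13, E 8. Eliminate B.
Round 3: A 8, D 13, E 13. Eliminate A.
Round 4: D 21, E 13. D has a majority.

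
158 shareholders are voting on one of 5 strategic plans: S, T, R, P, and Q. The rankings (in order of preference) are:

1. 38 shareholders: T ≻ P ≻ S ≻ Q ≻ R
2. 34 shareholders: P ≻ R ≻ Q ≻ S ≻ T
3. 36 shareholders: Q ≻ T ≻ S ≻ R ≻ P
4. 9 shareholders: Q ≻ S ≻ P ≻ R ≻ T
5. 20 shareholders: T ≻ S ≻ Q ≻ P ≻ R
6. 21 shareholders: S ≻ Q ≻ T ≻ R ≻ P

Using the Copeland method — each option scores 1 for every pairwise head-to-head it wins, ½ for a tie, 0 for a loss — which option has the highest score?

S: beats R and P; ties Q; loses to T → score 2.5.
T: beats S, R, and P; loses to Q → score 3.
R: loses to S, T, P, and Q → score 0.
P: beats R; loses to S, T, and Q → score 1.
Q: beats T, R, and P; ties S → score 3.5.
Q has the best pairwise record.

Q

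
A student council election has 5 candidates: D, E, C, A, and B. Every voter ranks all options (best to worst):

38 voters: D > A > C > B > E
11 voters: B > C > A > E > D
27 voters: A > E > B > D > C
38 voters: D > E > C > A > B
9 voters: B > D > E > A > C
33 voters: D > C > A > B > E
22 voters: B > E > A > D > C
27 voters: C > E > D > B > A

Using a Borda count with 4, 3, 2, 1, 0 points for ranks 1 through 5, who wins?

D: 38·4 + 11·0 + 27·1 + 38·4 + 9·3 + 33·4 + 22·1 + 27·2 = 566
E: 38·0 + 11·1 + 27·3 + 38·3 + 9·2 + 33·0 + 22·3 + 27·3 = 371
C: 38·2 + 11·3 + 27·0 + 38·2 + 9·0 + 33·3 + 22·0 + 27·4 = 392
A: 38·3 + 11·2 + 27·4 + 38·1 + 9·1 + 33·2 + 22·2 + 27·0 = 401
B: 38·1 + 11·4 + 27·2 + 38·0 + 9·4 + 33·1 + 22·4 + 27·1 = 320
D has the highest Borda score (566).

D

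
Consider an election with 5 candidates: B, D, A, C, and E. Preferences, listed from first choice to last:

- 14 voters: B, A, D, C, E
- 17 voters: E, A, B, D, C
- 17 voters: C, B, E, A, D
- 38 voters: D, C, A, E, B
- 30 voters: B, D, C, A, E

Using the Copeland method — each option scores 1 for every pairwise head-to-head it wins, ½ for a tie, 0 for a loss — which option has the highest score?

B

B: beats D, A, C, and E → score 4.
D: beats A, C, and E; loses to B → score 3.
A: beats E; loses to B, D, and C → score 1.
C: beats A and E; loses to B and D → score 2.
E: loses to B, D, A, and C → score 0.
B has the best pairwise record.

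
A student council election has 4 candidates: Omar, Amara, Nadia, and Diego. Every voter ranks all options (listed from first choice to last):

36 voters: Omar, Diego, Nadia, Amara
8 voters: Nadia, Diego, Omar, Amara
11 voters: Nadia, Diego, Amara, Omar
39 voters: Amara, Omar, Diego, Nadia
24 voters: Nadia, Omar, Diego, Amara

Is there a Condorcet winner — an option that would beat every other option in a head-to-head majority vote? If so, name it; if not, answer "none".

Omar

Omar vs Amara: 68–50 for Omar.
Omar vs Nadia: 75–43 for Omar.
Omar vs Diego: 99–19 for Omar.
Omar beats every other option head-to-head.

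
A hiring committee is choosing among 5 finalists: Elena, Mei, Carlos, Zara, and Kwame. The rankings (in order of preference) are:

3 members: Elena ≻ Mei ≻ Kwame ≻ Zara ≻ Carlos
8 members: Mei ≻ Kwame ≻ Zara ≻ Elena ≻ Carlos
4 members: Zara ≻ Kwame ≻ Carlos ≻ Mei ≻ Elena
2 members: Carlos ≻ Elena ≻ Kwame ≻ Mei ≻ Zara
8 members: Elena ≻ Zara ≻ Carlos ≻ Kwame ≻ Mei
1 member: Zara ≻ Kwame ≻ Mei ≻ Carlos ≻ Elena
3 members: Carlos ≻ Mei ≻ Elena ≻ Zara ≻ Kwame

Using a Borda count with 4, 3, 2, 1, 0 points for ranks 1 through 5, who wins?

Zara

Elena: 3·4 + 8·1 + 4·0 + 2·3 + 8·4 + 1·0 + 3·2 = 64
Mei: 3·3 + 8·4 + 4·1 + 2·1 + 8·0 + 1·2 + 3·3 = 58
Carlos: 3·0 + 8·0 + 4·2 + 2·4 + 8·2 + 1·1 + 3·4 = 45
Zara: 3·1 + 8·2 + 4·4 + 2·0 + 8·3 + 1·4 + 3·1 = 66
Kwame: 3·2 + 8·3 + 4·3 + 2·2 + 8·1 + 1·3 + 3·0 = 57
Zara has the highest Borda score (66).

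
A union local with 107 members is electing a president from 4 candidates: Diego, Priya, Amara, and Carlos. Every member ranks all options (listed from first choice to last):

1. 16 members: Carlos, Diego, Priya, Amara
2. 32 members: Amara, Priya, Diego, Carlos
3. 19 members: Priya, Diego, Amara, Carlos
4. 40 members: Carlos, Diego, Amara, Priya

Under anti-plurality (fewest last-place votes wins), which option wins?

Last-place votes: Diego 0, Priya 40, Amara 16, Carlos 51.
Diego is ranked last by the fewest voters, so Diego wins.

Diego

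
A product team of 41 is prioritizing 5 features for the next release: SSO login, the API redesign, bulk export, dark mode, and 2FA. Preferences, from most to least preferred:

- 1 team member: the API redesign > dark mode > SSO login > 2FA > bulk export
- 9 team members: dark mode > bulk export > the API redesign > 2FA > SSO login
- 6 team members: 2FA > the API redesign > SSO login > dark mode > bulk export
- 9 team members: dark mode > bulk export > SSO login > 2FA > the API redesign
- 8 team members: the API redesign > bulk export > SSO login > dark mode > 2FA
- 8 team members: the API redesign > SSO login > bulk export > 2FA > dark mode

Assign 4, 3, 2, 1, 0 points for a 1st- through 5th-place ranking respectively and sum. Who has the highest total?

SSO login: 1·2 + 9·0 + 6·2 + 9·2 + 8·2 + 8·3 = 72
the API redesign: 1·4 + 9·2 + 6·3 + 9·0 + 8·4 + 8·4 = 104
bulk export: 1·0 + 9·3 + 6·0 + 9·3 + 8·3 + 8·2 = 94
dark mode: 1·3 + 9·4 + 6·1 + 9·4 + 8·1 + 8·0 = 89
2FA: 1·1 + 9·1 + 6·4 + 9·1 + 8·0 + 8·1 = 51
the API redesign has the highest Borda score (104).

the API redesign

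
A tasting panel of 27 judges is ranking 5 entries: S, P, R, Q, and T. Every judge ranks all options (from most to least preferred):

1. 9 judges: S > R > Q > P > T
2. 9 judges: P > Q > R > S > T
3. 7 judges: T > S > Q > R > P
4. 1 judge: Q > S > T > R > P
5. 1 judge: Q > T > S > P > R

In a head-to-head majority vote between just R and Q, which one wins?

Voters preferring R to Q: 9; preferring Q to R: 18.
Q wins the head-to-head.

Q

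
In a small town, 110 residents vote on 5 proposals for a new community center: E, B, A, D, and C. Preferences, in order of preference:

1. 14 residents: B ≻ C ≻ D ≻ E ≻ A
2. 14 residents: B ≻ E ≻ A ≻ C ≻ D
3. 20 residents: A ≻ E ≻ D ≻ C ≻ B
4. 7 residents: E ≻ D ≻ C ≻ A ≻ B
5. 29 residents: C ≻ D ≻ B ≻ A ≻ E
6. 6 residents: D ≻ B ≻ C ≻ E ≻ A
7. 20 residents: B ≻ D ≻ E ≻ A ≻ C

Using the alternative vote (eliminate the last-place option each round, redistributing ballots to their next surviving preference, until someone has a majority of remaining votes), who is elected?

C

Round 1: E 7, B 48, A 20, D 6, C 29. Eliminate D.
Round 2: E 7, B 54, A 20, C 29. Eliminate E.
Round 3: B 54, A 20, C 36. Eliminate A.
Round 4: B 54, C 56. C has a majority.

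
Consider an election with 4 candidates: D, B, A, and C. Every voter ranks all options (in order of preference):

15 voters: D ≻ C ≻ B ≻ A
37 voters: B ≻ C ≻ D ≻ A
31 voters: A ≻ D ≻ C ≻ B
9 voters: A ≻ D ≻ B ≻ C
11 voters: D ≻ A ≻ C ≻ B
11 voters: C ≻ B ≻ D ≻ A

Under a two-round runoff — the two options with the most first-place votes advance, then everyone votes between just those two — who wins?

Round 1 first-place votes: D 26, B 37, A 40, C 11.
A and B advance.
Runoff: A is preferred to B by 51 voters; B by 63.
B wins the runoff.

B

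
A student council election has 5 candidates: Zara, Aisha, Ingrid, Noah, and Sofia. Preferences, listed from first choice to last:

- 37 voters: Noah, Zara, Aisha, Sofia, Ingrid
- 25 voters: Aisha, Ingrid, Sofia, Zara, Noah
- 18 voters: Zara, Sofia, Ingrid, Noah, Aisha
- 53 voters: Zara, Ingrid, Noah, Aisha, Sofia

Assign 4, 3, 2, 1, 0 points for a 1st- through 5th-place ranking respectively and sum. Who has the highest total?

Zara

Zara: 37·3 + 25·1 + 18·4 + 53·4 = 420
Aisha: 37·2 + 25·4 + 18·0 + 53·1 = 227
Ingrid: 37·0 + 25·3 + 18·2 + 53·3 = 270
Noah: 37·4 + 25·0 + 18·1 + 53·2 = 272
Sofia: 37·1 + 25·2 + 18·3 + 53·0 = 141
Zara has the highest Borda score (420).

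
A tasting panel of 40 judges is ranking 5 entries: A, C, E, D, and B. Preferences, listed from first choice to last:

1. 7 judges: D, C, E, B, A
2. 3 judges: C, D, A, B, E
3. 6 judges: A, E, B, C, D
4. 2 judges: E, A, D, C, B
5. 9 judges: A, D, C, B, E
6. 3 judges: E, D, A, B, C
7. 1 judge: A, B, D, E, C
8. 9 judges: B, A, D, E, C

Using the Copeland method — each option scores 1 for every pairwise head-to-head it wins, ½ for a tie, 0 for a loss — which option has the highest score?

A

A: beats C, E, D, and B → score 4.
C: beats B; loses to A, E, and D → score 1.
E: beats C; loses to A, D, and B → score 1.
D: beats C, E, and B; loses to A → score 3.
B: beats E; loses to A, C, and D → score 1.
A has the best pairwise record.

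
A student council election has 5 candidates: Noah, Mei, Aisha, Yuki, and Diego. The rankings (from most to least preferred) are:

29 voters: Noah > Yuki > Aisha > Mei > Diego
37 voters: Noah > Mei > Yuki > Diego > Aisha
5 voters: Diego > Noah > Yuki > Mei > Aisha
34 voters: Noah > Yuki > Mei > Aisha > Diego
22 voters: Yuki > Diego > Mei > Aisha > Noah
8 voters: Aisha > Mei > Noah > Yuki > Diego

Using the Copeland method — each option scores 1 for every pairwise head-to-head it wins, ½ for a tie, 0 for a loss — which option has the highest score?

Noah

Noah: beats Mei, Aisha, Yuki, and Diego → score 4.
Mei: beats Aisha and Diego; loses to Noah and Yuki → score 2.
Aisha: beats Diego; loses to Noah, Mei, and Yuki → score 1.
Yuki: beats Mei, Aisha, and Diego; loses to Noah → score 3.
Diego: loses to Noah, Mei, Aisha, and Yuki → score 0.
Noah has the best pairwise record.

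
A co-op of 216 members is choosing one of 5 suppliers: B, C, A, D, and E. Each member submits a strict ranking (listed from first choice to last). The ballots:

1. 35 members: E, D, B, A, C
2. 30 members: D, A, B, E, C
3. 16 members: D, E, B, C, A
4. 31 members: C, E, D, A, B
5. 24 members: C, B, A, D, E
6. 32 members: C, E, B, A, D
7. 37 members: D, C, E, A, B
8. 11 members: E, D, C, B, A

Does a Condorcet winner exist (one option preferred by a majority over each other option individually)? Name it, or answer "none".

none

Checking pairwise contests:
C beats B 135–81.
D beats C 129–87.
B beats A 118–98.
E beats D 109–107.
C beats E 124–92.
Every option loses at least one head-to-head, so there is no Condorcet winner.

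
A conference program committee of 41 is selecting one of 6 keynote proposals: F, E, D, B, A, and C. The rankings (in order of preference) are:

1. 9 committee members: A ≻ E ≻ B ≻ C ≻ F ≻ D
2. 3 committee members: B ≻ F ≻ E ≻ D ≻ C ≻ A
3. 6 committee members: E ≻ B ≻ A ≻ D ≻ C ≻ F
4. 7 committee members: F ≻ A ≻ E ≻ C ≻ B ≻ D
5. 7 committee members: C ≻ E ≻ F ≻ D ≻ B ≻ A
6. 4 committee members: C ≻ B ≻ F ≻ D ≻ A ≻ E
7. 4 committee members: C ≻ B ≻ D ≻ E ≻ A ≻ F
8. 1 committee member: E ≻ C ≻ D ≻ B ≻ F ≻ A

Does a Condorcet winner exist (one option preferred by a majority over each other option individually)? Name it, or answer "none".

E vs F: 27–14 for E.
E vs D: 33–8 for E.
E vs B: 30–11 for E.
E vs A: 21–20 for E.
E vs C: 26–15 for E.
E beats every other option head-to-head.

E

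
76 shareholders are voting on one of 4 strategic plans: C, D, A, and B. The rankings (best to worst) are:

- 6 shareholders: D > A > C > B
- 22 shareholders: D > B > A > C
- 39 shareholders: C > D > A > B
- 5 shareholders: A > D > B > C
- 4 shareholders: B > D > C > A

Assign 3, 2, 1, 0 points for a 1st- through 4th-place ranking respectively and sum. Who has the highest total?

C: 6·1 + 22·0 + 39·3 + 5·0 + 4·1 = 127
D: 6·3 + 22·3 + 39·2 + 5·2 + 4·2 = 180
A: 6·2 + 22·1 + 39·1 + 5·3 + 4·0 = 88
B: 6·0 + 22·2 + 39·0 + 5·1 + 4·3 = 61
D has the highest Borda score (180).

D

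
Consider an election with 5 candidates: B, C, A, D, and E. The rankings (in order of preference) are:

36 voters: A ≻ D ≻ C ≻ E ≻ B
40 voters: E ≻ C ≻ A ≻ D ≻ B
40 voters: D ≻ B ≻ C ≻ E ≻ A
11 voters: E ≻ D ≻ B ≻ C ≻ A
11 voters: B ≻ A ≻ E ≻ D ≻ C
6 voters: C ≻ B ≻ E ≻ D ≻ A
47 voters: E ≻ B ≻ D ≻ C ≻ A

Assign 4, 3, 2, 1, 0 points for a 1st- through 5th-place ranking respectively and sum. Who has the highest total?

B: 36·0 + 40·0 + 40·3 + 11·2 + 11·4 + 6·3 + 47·3 = 345
C: 36·2 + 40·3 + 40·2 + 11·1 + 11·0 + 6·4 + 47·1 = 354
A: 36·4 + 40·2 + 40·0 + 11·0 + 11·3 + 6·0 + 47·0 = 257
D: 36·3 + 40·1 + 40·4 + 11·3 + 11·1 + 6·1 + 47·2 = 452
E: 36·1 + 40·4 + 40·1 + 11·4 + 11·2 + 6·2 + 47·4 = 502
E has the highest Borda score (502).

E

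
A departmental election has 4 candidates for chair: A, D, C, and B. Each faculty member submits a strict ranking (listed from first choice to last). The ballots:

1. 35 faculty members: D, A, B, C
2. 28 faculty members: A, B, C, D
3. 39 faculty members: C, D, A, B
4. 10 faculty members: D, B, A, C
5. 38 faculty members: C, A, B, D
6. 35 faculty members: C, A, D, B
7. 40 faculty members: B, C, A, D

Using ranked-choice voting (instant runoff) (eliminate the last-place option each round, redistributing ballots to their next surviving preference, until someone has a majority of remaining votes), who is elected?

B

Round 1: A 28, D 45, C 112, B 40. Eliminate A.
Round 2: D 45, C 112, B 68. Eliminate D.
Round 3: C 112, B 113. B has a majority.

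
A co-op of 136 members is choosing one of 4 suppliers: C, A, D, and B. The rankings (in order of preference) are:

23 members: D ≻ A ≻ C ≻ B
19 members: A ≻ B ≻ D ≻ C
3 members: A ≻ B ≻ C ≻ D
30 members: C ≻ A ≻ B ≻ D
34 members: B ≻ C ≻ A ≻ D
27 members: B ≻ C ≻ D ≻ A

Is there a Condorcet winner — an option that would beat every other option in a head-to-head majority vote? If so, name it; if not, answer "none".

none

Checking pairwise contests:
B beats C 83–53.
C beats A 91–45.
C beats D 94–42.
A beats B 75–61.
Every option loses at least one head-to-head, so there is no Condorcet winner.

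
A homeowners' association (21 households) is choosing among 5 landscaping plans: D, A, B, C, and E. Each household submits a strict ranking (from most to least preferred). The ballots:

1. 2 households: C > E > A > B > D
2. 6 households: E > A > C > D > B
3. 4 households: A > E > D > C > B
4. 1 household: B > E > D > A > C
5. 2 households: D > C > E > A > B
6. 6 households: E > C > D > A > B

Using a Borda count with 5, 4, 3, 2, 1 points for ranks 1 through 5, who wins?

D: 2·1 + 6·2 + 4·3 + 1·3 + 2·5 + 6·3 = 57
A: 2·3 + 6·4 + 4·5 + 1·2 + 2·2 + 6·2 = 68
B: 2·2 + 6·1 + 4·1 + 1·5 + 2·1 + 6·1 = 27
C: 2·5 + 6·3 + 4·2 + 1·1 + 2·4 + 6·4 = 69
E: 2·4 + 6·5 + 4·4 + 1·4 + 2·3 + 6·5 = 94
E has the highest Borda score (94).

E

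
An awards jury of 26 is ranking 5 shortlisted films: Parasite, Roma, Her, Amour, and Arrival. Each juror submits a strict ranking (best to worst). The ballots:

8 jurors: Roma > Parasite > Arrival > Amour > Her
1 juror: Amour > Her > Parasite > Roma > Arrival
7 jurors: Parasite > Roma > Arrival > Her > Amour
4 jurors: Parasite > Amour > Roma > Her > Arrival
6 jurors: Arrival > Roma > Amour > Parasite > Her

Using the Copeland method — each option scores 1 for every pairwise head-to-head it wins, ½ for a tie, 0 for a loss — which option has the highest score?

Roma

Parasite: beats Her, Amour, and Arrival; loses to Roma → score 3.
Roma: beats Parasite, Her, Amour, and Arrival → score 4.
Her: loses to Parasite, Roma, Amour, and Arrival → score 0.
Amour: beats Her; loses to Parasite, Roma, and Arrival → score 1.
Arrival: beats Her and Amour; loses to Parasite and Roma → score 2.
Roma has the best pairwise record.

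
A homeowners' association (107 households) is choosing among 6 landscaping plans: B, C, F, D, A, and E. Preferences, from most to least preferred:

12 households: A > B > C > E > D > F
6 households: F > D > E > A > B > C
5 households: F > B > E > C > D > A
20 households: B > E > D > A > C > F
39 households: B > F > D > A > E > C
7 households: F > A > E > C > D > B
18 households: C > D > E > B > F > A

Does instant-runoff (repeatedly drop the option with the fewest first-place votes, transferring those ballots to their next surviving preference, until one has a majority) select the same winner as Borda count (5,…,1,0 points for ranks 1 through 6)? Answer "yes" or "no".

Instant-runoff — R1 B 59, C 18, F 18, D 0, A 12, E 0 (B winner). Winner: B.
Borda — scores: B 405, C 170, F 264, D 297, A 218, E 251. Winner: B.
The two methods agree.

yes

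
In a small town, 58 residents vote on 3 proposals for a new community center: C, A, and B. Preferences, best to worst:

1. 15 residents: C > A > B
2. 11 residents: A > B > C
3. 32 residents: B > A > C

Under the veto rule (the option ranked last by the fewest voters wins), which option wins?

Last-place votes: C 43, A 0, B 15.
A is ranked last by the fewest voters, so A wins.

A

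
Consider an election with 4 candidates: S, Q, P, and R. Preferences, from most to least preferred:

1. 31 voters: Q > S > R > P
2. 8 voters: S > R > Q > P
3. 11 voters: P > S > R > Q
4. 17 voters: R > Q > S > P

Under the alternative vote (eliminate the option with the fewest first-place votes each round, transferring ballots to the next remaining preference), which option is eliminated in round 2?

Round 1: S 8, Q 31, P 11, R 17. Eliminate S.
Round 2: Q 31, P 11, R 25. Eliminate P.

P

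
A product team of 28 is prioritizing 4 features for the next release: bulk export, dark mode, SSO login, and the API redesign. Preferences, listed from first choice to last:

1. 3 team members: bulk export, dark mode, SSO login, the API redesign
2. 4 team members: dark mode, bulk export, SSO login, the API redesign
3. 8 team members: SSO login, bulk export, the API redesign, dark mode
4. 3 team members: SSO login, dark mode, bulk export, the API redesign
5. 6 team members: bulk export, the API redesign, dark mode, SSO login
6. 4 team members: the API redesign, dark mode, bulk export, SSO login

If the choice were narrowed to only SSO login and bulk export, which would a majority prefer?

Voters preferring SSO login to bulk export: 11; preferring bulk export to SSO login: 17.
bulk export wins the head-to-head.

bulk export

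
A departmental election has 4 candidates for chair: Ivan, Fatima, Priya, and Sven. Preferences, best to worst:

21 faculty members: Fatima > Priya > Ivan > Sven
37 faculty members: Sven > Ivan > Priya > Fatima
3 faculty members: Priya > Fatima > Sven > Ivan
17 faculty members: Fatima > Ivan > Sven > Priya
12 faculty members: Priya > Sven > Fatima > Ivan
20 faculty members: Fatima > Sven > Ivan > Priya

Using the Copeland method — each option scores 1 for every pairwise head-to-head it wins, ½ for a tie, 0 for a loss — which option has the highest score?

Ivan: beats Priya; loses to Fatima and Sven → score 1.
Fatima: beats Ivan, Priya, and Sven → score 3.
Priya: loses to Ivan, Fatima, and Sven → score 0.
Sven: beats Ivan and Priya; loses to Fatima → score 2.
Fatima has the best pairwise record.

Fatima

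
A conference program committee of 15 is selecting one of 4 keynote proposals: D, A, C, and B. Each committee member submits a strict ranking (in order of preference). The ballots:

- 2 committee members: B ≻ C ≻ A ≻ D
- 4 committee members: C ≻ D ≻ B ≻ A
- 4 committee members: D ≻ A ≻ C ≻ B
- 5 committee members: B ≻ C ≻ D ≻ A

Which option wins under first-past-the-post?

First-place votes: D 4, A 0, C 4, B 7.
B has the most first-place votes.

B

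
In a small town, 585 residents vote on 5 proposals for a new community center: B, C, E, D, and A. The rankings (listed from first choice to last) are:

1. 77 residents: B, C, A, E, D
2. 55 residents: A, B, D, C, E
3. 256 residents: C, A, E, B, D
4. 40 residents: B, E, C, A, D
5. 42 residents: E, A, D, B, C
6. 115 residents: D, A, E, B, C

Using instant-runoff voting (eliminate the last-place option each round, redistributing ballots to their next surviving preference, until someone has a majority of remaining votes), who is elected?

Round 1: B 117, C 256, E 42, D 115, A 55. Eliminate E.
Round 2: B 117, C 256, D 115, A 97. Eliminate A.
Round 3: B 172, C 256, D 157. Eliminate D.
Round 4: B 329, C 256. B has a majority.

B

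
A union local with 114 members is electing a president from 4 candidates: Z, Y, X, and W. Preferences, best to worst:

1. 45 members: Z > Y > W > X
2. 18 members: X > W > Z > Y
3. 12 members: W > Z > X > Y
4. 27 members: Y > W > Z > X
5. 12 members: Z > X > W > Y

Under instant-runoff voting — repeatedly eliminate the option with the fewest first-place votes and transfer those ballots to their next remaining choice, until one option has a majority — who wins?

Z

Round 1: Z 57, Y 27, X 18, W 12. Eliminate W.
Round 2: Z 69, Y 27, X 18. Z has a majority.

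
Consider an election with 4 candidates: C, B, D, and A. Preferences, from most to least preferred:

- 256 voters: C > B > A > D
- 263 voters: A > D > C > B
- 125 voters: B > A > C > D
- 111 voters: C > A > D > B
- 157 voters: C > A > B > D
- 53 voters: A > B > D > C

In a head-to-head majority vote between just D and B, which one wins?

B

Voters preferring D to B: 374; preferring B to D: 591.
B wins the head-to-head.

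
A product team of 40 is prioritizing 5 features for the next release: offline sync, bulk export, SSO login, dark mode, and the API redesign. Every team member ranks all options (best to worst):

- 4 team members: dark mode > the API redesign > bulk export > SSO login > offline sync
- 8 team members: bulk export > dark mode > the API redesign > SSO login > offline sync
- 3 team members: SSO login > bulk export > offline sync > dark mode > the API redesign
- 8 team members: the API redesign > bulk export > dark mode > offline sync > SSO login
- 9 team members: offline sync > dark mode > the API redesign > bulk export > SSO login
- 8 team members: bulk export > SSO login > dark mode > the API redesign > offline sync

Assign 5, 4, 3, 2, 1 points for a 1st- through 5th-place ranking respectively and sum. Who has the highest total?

bulk export

offline sync: 4·1 + 8·1 + 3·3 + 8·2 + 9·5 + 8·1 = 90
bulk export: 4·3 + 8·5 + 3·4 + 8·4 + 9·2 + 8·5 = 154
SSO login: 4·2 + 8·2 + 3·5 + 8·1 + 9·1 + 8·4 = 88
dark mode: 4·5 + 8·4 + 3·2 + 8·3 + 9·4 + 8·3 = 142
the API redesign: 4·4 + 8·3 + 3·1 + 8·5 + 9·3 + 8·2 = 126
bulk export has the highest Borda score (154).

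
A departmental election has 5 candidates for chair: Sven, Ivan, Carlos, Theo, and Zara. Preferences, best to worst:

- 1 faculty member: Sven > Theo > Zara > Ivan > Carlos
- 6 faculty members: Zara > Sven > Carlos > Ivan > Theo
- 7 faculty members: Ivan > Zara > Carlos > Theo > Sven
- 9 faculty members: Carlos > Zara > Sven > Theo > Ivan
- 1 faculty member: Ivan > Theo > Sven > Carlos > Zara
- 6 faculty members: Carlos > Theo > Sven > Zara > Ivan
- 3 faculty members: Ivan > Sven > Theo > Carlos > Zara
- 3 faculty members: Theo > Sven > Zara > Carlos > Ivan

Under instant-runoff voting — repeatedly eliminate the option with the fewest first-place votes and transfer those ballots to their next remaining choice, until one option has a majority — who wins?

Round 1: Sven 1, Ivan 11, Carlos 15, Theo 3, Zara 6. Eliminate Sven.
Round 2: Ivan 11, Carlos 15, Theo 4, Zara 6. Eliminate Theo.
Round 3: Ivan 11, Carlos 15, Zara 10. Eliminate Zara.
Round 4: Ivan 12, Carlos 24. Carlos has a majority.

Carlos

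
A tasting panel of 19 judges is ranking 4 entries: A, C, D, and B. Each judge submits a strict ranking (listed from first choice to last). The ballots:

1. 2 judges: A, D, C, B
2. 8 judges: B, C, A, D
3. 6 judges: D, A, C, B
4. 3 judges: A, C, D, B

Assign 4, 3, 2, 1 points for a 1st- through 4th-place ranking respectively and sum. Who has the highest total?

A

A: 2·4 + 8·2 + 6·3 + 3·4 = 54
C: 2·2 + 8·3 + 6·2 + 3·3 = 49
D: 2·3 + 8·1 + 6·4 + 3·2 = 44
B: 2·1 + 8·4 + 6·1 + 3·1 = 43
A has the highest Borda score (54).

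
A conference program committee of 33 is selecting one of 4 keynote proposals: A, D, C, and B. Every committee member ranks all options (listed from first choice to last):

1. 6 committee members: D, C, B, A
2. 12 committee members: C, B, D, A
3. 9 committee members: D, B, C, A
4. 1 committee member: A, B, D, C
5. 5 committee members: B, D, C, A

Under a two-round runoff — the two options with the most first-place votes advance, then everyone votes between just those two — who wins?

Round 1 first-place votes: A 1, D 15, C 12, B 5.
D and C advance.
Runoff: D is preferred to C by 21 voters; C by 12.
D wins the runoff.

D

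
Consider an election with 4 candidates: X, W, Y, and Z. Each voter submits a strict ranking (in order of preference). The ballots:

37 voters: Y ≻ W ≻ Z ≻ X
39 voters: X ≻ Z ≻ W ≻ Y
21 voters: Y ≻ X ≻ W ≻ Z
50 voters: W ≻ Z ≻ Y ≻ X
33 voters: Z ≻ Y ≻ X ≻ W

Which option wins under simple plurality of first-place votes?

First-place votes: X 39, W 50, Y 58, Z 33.
Y has the most first-place votes.

Y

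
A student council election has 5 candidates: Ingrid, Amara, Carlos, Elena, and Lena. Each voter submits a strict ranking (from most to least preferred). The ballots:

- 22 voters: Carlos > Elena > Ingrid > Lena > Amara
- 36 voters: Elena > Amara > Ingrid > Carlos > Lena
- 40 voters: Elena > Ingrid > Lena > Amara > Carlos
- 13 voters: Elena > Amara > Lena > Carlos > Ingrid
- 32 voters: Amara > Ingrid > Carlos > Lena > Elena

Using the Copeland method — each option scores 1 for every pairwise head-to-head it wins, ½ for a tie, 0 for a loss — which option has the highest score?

Ingrid: beats Carlos and Lena; loses to Amara and Elena → score 2.
Amara: beats Ingrid, Carlos, and Lena; loses to Elena → score 3.
Carlos: beats Lena; loses to Ingrid, Amara, and Elena → score 1.
Elena: beats Ingrid, Amara, Carlos, and Lena → score 4.
Lena: loses to Ingrid, Amara, Carlos, and Elena → score 0.
Elena has the best pairwise record.

Elena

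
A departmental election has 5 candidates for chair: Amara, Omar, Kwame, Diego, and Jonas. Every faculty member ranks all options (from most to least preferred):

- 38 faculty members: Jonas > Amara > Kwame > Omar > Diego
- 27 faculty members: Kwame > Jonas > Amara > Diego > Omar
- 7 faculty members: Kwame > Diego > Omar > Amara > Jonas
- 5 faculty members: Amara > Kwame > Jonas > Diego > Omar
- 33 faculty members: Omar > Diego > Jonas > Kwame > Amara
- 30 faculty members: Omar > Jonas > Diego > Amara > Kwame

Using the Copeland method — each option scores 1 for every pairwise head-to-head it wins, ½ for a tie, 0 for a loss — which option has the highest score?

Jonas

Amara: beats Kwame; ties Omar and Diego; loses to Jonas → score 2.
Omar: beats Diego; ties Amara and Jonas; loses to Kwame → score 2.
Kwame: beats Omar and Diego; loses to Amara and Jonas → score 2.
Diego: ties Amara; loses to Omar, Kwame, and Jonas → score 0.5.
Jonas: beats Amara, Kwame, and Diego; ties Omar → score 3.5.
Jonas has the best pairwise record.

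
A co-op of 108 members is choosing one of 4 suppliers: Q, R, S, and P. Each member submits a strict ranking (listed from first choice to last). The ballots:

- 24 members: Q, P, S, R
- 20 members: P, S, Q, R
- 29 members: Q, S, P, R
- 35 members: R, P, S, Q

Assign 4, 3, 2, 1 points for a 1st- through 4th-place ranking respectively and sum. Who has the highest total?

Q: 24·4 + 20·2 + 29·4 + 35·1 = 287
R: 24·1 + 20·1 + 29·1 + 35·4 = 213
S: 24·2 + 20·3 + 29·3 + 35·2 = 265
P: 24·3 + 20·4 + 29·2 + 35·3 = 315
P has the highest Borda score (315).

P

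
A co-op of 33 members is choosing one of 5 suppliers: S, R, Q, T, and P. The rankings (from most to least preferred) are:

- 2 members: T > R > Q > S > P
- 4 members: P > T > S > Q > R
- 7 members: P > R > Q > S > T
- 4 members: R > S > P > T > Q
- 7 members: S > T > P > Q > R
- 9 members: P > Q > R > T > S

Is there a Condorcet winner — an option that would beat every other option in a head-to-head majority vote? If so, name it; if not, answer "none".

P

P vs S: 20–13 for P.
P vs R: 27–6 for P.
P vs Q: 31–2 for P.
P vs T: 24–9 for P.
P beats every other option head-to-head.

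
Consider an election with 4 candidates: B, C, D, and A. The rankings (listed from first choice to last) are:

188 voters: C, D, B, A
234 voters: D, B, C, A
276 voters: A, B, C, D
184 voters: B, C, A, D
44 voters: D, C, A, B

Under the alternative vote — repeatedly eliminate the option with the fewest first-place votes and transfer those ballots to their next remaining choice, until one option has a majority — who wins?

C

Round 1: B 184, C 188, D 278, A 276. Eliminate B.
Round 2: C 372, D 278, A 276. Eliminate A.
Round 3: C 648, D 278. C has a majority.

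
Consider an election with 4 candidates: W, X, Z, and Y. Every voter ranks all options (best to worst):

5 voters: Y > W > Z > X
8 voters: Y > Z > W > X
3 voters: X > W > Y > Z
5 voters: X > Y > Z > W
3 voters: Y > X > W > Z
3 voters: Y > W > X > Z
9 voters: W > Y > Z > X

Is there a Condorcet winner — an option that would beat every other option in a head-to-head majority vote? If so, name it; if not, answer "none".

Y

Y vs W: 24–12 for Y.
Y vs X: 28–8 for Y.
Y vs Z: 36–0 for Y.
Y beats every other option head-to-head.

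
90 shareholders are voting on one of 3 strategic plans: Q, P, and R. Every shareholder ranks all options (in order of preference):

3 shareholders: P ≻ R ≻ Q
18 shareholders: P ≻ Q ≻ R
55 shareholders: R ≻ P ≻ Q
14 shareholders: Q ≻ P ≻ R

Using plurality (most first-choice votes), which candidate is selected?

R

First-place votes: Q 14, P 21, R 55.
R has the most first-place votes.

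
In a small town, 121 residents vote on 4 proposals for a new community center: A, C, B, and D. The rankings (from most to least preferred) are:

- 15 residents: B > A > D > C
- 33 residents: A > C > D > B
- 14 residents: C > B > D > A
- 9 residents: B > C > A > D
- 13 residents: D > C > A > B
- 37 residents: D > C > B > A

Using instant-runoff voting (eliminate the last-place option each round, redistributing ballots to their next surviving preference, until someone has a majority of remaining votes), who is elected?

Round 1: A 33, C 14, B 24, D 50. Eliminate C.
Round 2: A 33, B 38, D 50. Eliminate A.
Round 3: B 38, D 83. D has a majority.

D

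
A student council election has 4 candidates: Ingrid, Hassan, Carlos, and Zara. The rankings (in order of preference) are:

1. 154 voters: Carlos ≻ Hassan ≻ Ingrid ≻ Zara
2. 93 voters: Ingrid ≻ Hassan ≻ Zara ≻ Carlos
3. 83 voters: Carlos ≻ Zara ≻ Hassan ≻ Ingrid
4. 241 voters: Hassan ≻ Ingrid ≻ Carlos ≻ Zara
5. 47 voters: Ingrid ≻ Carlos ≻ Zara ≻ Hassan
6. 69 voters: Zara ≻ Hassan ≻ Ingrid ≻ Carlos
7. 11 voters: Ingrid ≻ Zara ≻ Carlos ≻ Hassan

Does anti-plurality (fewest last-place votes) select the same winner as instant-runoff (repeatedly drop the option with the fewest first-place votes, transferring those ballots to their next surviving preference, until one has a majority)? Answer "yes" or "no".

Anti-plurality — last-place votes: Ingrid 83, Hassan 58, Carlos 162, Zara 395. Winner: Hassan.
Instant-runoff — R1 Ingrid 151, Hassan 241, Carlos 237, Zara 69 (Zara out); R2 Ingrid 151, Hassan 310, Carlos 237 (Ingrid out); R3 Hassan 403, Carlos 295 (Hassan winner). Winner: Hassan.
The two methods agree.

yes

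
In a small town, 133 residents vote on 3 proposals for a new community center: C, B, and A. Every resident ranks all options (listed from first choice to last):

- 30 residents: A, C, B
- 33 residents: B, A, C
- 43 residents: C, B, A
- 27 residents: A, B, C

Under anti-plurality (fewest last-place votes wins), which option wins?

B

Last-place votes: C 60, B 30, A 43.
B is ranked last by the fewest voters, so B wins.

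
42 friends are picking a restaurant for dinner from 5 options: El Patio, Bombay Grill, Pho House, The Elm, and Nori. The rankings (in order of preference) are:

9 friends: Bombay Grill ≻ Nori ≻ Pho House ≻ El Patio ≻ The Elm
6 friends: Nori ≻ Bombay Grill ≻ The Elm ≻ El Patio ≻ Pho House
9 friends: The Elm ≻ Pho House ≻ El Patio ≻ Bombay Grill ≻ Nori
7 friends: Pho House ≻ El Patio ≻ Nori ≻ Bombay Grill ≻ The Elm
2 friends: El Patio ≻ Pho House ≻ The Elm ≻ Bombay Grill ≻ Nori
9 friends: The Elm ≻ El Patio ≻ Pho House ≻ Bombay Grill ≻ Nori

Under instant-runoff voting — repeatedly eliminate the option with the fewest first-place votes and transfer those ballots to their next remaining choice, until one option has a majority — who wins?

Bombay Grill

Round 1: El Patio 2, Bombay Grill 9, Pho House 7, The Elm 18, Nori 6. Eliminate El Patio.
Round 2: Bombay Grill 9, Pho House 9, The Elm 18, Nori 6. Eliminate Nori.
Round 3: Bombay Grill 15, Pho House 9, The Elm 18. Eliminate Pho House.
Round 4: Bombay Grill 22, The Elm 20. Bombay Grill has a majority.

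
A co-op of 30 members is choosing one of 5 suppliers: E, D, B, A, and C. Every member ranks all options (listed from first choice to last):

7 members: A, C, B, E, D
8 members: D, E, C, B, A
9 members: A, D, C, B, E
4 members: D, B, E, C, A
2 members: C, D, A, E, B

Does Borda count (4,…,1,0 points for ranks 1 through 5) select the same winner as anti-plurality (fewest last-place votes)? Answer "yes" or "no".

Borda — scores: E 41, D 81, B 43, A 68, C 67. Winner: D.
Anti-plurality — last-place votes: E 9, D 7, B 2, A 12, C 0. Winner: C.
The two methods disagree.

no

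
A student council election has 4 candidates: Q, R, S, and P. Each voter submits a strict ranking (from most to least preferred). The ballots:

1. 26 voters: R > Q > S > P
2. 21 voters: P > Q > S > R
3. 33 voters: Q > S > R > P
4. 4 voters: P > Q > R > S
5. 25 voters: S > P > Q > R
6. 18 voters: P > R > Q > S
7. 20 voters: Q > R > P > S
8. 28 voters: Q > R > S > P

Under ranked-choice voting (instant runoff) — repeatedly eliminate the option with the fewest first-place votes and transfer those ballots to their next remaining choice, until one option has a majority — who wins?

Round 1: Q 81, R 26, S 25, P 43. Eliminate S.
Round 2: Q 81, R 26, P 68. Eliminate R.
Round 3: Q 107, P 68. Q has a majority.

Q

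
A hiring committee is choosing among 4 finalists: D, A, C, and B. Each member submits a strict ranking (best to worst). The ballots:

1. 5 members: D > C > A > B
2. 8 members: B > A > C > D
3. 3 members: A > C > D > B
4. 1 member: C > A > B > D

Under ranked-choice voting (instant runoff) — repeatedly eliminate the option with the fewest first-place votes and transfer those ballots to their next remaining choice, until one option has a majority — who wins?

Round 1: D 5, A 3, C 1, B 8. Eliminate C.
Round 2: D 5, A 4, B 8. Eliminate A.
Round 3: D 8, B 9. B has a majority.

B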